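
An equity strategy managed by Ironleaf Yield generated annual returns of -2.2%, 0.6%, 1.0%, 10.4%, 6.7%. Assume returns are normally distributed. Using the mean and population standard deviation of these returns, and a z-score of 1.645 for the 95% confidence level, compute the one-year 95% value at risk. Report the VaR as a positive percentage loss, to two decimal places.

4.23

r̄ = (-2.2 + 0.6 + 1 + 10.4 + 6.7) / 5 = 3.3000%
Σ(r − r̄)² = 104.8000; population σ = √(104.8000/5) = 4.5782%
VaR = −(r̄ − z·σ) = −(3.3000 − 1.645 × 4.5782) = −(-4.2311) = 4.2311%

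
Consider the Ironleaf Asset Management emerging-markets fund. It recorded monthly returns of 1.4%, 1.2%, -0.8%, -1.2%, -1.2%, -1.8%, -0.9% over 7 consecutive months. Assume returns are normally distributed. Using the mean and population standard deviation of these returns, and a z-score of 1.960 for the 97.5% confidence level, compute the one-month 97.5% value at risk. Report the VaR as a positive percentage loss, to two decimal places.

r̄ = (1.4 + 1.2 − 0.8 − 1.2 − 1.2 − 1.8 − 0.9) / 7 = -3.30 / 7 = -0.4714%
Population std dev = √[9.4143 / 7] = 1.1597%
VaR = −(r̄ − z·σ) = −(-0.4714 − 1.960 × 1.1597) = −(-2.7444) = 2.7444%

2.74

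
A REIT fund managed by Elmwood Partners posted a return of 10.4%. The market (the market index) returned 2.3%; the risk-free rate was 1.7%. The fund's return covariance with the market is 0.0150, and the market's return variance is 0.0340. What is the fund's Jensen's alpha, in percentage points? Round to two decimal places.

β = Cov / Var = 0.0150 / 0.0340 = 0.4412
E[R] = Rf + β(Rm − Rf) = 1.7% + 0.4412 × (2.3% − 1.7%) = 1.9647%
α = Rp − E[R] = 10.4% − 1.9647% = 8.4353

8.44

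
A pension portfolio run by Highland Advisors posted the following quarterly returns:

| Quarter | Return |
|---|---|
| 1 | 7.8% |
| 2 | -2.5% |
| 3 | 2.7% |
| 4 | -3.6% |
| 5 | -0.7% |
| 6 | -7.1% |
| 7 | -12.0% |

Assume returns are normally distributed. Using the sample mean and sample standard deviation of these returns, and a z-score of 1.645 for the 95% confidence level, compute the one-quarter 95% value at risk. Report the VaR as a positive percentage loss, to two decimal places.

r̄ = (7.8 − 2.5 + 2.7 − 3.6 − 0.7 − 7.1 − 12) / 7 = -15.40 / 7 = -2.2000%
Σ(r − r̄)² = 248.3600; sample σ = √(248.3600/6) = 6.4338%
VaR = −(r̄ − z·σ) = −(-2.2000 − 1.645 × 6.4338) = −(-12.7836) = 12.7836%

12.78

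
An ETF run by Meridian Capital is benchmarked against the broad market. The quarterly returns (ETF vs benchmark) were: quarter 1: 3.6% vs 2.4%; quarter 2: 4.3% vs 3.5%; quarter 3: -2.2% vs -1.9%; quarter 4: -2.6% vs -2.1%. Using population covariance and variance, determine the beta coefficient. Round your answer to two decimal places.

1.27

r̄p = 0.7750%,  r̄m = 0.4750%
Cov = Σ(rp − r̄p)(rm − r̄m) / 4 = 7.9644
Var(rm) = Σ(rm − r̄m)² / 4 = 6.2819
β = Cov / Var = 7.9644 / 6.2819 = 1.2678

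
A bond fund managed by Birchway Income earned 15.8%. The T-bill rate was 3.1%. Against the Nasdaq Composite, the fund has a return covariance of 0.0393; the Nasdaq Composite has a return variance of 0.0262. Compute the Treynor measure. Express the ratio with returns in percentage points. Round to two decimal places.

β = Cov / Var = 0.0393 / 0.0262 = 1.5000
Treynor = (Rp − Rf) / β = (15.8% − 3.1%) / 1.5000 = 12.70 / 1.5000 = 8.4667

8.47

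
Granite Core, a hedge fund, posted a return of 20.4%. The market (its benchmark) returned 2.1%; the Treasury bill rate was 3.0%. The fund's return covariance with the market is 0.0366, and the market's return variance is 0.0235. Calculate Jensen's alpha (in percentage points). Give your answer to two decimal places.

18.80

β = Cov / Var = 0.0366 / 0.0235 = 1.5574
E[R] = Rf + β(Rm − Rf) = 3.0% + 1.5574 × (2.1% − 3.0%) = 1.5983%
α = Rp − E[R] = 20.4% − 1.5983% = 18.8017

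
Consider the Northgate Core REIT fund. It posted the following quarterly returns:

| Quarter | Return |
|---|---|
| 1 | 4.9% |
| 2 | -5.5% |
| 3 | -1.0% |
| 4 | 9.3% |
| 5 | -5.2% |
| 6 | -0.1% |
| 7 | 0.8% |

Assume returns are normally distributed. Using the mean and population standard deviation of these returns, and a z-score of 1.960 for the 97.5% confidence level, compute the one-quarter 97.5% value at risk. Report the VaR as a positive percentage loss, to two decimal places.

9.14

Mean return r̄ = 3.20 / 7 = 0.4571%
Σ(r − r̄)² = 167.9771; population σ = √(167.9771/7) = 4.8986%
VaR = −(r̄ − z·σ) = −(0.4571 − 1.960 × 4.8986) = −(-9.1442) = 9.1442%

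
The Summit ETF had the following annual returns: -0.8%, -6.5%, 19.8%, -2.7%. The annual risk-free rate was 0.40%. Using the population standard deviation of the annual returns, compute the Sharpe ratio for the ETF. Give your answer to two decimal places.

μ = (-0.8 − 6.5 + 19.8 − 2.7) / 4 = 2.4500%
Population std dev = √[418.2100 / 4] = 10.2251%
Sharpe = (μ − rf) / σ = (2.4500 − 0.4) / 10.2251 = 2.0500 / 10.2251 = 0.2005

0.20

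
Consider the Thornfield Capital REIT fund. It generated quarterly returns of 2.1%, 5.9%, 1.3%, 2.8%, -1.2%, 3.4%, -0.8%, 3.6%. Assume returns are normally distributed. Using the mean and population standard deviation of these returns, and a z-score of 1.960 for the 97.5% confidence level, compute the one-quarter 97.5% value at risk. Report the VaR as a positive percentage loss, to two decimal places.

2.18

μ = (2.1 + 5.9 + 1.3 + 2.8 − 1.2 + 3.4 − 0.8 + 3.6) / 8 = 2.1375%
Population σ = √[Σ(r − μ)² / 8] = √[38.7988 / 8] = √4.8499 = 2.2022%
VaR = −(μ − z·σ) = −(2.1375 − 1.960 × 2.2022) = −(-2.1788) = 2.1788%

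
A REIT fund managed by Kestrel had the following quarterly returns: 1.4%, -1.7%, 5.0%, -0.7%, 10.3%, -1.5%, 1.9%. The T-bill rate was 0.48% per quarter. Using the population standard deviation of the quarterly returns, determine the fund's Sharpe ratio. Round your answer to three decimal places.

r̄ = (1.4 − 1.7 + 5 − 0.7 + 10.3 − 1.5 + 1.9) / 7 = 2.1000%
Population std dev = √[111.4200 / 7] = 3.9896%
Sharpe = (r̄ − rf) / σ = (2.1000 − 0.48) / 3.9896 = 1.6200 / 3.9896 = 0.4061

0.406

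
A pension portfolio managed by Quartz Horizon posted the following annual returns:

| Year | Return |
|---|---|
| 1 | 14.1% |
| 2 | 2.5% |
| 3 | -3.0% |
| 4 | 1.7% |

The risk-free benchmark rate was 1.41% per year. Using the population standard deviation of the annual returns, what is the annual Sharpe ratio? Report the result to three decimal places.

μ = (14.1 + 2.5 − 3 + 1.7) / 4 = 3.8250%
Σ(r − μ)² = 158.4275; population σ = √(158.4275/4) = 6.2934%
Sharpe = (μ − rf) / σ = (3.8250 − 1.41) / 6.2934 = 2.4150 / 6.2934 = 0.3837

0.384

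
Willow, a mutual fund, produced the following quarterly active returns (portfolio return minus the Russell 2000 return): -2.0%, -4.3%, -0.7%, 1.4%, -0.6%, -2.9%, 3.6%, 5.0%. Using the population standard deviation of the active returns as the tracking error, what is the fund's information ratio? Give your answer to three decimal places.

Mean return r̄ = -0.50 / 8 = -0.0625%
Σ(r − r̄)² = 71.6388; population σ = √(71.6388/8) = 2.9925%
IR = r̄ / tracking error = -0.0625 / 2.9925 = -0.0209

-0.021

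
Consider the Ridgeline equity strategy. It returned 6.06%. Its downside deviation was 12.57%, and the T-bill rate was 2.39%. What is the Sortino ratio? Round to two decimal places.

Sortino = (Rp − Rf) / σd = (6.06% − 2.39%) / 12.57% = 3.67% / 12.57% = 0.2920

0.29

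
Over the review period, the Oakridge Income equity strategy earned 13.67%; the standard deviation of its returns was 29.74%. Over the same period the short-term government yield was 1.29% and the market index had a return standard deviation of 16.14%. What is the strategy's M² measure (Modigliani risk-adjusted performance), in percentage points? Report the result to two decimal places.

Sharpe = (Rp − Rf) / σp = (13.67% − 1.29%) / 29.74% = 0.4163
M² = Rf + Sharpe × σm = 1.29% + 0.4163 × 16.14% = 8.0091%

8.01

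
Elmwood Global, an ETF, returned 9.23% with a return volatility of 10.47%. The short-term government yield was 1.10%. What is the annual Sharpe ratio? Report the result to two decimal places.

Sharpe = (Rp − Rf) / σp = (9.23% − 1.10%) / 10.47% = 8.13% / 10.47% = 0.7765

0.78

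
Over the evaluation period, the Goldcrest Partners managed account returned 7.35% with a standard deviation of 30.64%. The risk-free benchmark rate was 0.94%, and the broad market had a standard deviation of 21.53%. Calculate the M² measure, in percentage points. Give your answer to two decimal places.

5.44

Sharpe = (Rp − Rf) / σp = (7.35% − 0.94%) / 30.64% = 0.2092
M² = Rf + Sharpe × σm = 0.94% + 0.2092 × 21.53% = 5.4441%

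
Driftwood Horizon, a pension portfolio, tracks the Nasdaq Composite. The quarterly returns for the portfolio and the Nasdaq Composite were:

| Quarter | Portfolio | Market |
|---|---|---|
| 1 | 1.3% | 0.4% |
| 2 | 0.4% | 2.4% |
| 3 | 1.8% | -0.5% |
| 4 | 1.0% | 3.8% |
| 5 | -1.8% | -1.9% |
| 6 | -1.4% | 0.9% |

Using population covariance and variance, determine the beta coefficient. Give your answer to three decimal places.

r̄p = 0.2167%,  r̄m = 0.8500%
Cov = Σ(rp − r̄p)(rm − r̄m) / 6 = 0.9058
Var(rm) = Σ(rm − r̄m)² / 6 = 3.4492
β = Cov / Var = 0.9058 / 3.4492 = 0.2626

0.263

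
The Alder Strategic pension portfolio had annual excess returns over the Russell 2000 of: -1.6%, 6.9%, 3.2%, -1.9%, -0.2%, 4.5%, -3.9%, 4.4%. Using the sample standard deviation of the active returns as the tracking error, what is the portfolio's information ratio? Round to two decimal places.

0.37

Mean return r̄ = 11.40 / 8 = 1.4250%
Sample std dev = √[102.6350 / 7] = 3.8291%
IR = r̄ / tracking error = 1.4250 / 3.8291 = 0.3722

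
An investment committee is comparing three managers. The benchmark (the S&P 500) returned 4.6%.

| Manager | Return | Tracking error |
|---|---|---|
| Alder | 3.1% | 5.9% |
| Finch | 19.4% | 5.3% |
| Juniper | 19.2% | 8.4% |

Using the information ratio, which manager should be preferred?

Finch

Alder: IR = (3.1% − 4.6%) / 5.9% = -0.254
Finch: IR = (19.4% − 4.6%) / 5.3% = 2.792
Juniper: IR = (19.2% − 4.6%) / 8.4% = 1.738
Highest: Finch (2.792).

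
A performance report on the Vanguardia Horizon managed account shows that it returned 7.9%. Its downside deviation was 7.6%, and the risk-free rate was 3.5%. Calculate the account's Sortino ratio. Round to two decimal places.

Sortino = (Rp − Rf) / σd = (7.9% − 3.5%) / 7.6% = 4.40% / 7.6% = 0.5789

0.58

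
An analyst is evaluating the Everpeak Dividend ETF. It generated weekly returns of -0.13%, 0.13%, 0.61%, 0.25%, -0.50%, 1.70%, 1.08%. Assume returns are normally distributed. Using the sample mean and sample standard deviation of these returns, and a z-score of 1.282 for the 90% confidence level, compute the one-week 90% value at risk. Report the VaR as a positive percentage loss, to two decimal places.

0.51

μ = (-0.13 + 0.13 + 0.61 + 0.25 − 0.5 + 1.7 + 1.08) / 7 = 0.4486%
Σ(r − μ)² = (-0.13 − 0.4486)² + (0.13 − 0.4486)² + … = 3.3663
sample σ = √(3.3663 / 6) = √0.5611 = 0.7491%
VaR = −(μ − z·σ) = −(0.4486 − 1.282 × 0.7491) = −(-0.5117) = 0.5117%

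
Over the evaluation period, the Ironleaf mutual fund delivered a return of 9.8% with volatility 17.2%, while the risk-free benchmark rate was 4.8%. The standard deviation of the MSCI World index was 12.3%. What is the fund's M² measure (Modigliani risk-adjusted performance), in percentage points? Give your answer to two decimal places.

Sharpe = (Rp − Rf) / σp = (9.8% − 4.8%) / 17.2% = 0.2907
M² = Rf + Sharpe × σm = 4.8% + 0.2907 × 12.3% = 8.3756%

8.38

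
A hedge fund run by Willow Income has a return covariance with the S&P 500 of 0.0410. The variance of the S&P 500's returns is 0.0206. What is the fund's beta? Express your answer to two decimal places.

1.99

β = Cov(Rp, Rm) / Var(Rm) = 0.0410 / 0.0206 = 1.9903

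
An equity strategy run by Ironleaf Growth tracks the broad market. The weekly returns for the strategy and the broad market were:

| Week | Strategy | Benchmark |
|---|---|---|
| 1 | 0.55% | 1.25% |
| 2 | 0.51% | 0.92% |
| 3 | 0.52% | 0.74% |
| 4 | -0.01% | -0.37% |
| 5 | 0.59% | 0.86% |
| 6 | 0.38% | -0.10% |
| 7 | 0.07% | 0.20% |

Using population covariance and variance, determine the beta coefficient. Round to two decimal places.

0.34

r̄p = 0.3729%,  r̄m = 0.5000%
Cov = Σ(rp − r̄p)(rm − r̄m) / 7 = 0.1034
Var(rm) = Σ(rm − r̄m)² / 7 = 0.3047
β = Cov / Var = 0.1034 / 0.3047 = 0.3394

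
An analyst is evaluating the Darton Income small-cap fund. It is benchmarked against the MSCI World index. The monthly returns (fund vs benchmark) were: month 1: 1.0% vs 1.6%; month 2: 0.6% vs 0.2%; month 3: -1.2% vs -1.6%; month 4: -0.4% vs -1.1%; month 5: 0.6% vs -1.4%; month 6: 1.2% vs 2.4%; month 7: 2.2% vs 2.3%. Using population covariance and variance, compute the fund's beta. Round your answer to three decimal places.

0.529

r̄p = 0.5714%,  r̄m = 0.3429%
Cov = Σ(rp − r̄p)(rm − r̄m) / 7 = 1.4012
Var(rm) = Σ(rm − r̄m)² / 7 = 2.6510
β = Cov / Var = 1.4012 / 2.6510 = 0.5286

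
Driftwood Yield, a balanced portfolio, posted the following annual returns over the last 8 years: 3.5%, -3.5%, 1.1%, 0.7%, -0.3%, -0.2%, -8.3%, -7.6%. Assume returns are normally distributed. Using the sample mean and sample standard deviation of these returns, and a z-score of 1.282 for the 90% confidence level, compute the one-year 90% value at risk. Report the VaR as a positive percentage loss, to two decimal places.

7.27

Mean return μ = -14.60 / 8 = -1.8250%
Sample σ = √[Σ(r − μ)² / 7] = √[126.3350 / 7] = √18.0479 = 4.2483%
VaR = −(μ − z·σ) = −(-1.8250 − 1.282 × 4.2483) = −(-7.2713) = 7.2713%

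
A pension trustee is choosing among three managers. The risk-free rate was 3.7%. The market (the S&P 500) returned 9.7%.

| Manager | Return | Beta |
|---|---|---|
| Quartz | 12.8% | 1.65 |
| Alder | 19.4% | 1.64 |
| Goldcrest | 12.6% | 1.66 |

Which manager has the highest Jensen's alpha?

Alder

Quartz: α = 12.8% − [3.7% + 1.65 × (9.7% − 3.7%)] = -0.800
Alder: α = 19.4% − [3.7% + 1.64 × (9.7% − 3.7%)] = 5.860
Goldcrest: α = 12.6% − [3.7% + 1.66 × (9.7% − 3.7%)] = -1.060
Highest: Alder (5.860).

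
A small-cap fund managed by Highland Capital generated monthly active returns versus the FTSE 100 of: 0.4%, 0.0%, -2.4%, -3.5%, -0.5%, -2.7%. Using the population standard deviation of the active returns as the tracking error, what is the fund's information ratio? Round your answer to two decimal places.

r̄ = (0.4 + 0 − 2.4 − 3.5 − 0.5 − 2.7) / 6 = -1.4500%
Σ(r − r̄)² = (0.4 − (-1.4500))² + (0 − (-1.4500))² + (-2.4 − (-1.4500))² + … = 13.0950
σ = √[13.0950 / 6] = 1.4773%
IR = r̄ / tracking error = -1.4500 / 1.4773 = -0.9815

-0.98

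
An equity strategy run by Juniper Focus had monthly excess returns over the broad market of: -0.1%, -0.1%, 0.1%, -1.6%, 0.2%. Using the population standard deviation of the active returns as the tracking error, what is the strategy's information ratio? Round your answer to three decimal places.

-0.454

Mean return r̄ = -1.50 / 5 = -0.3000%
Σ(r − r̄)² = 2.1800; population σ = √(2.1800/5) = 0.6603%
IR = r̄ / tracking error = -0.3000 / 0.6603 = -0.4543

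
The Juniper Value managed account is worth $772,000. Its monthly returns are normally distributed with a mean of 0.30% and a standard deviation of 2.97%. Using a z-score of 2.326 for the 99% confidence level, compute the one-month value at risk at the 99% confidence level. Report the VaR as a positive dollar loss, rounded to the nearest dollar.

$51,015

Return at the 99% tail: μ − z·σ = 0.30% − 2.326 × 2.97% = 0.3 − 6.90822 = -6.60822%
VaR = −(-6.60822%) × $772,000 = 6.60822% × $772,000 = $51,015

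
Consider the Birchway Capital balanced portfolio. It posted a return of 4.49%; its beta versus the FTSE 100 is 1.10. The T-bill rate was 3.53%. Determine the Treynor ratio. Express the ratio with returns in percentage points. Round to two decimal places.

0.87

Treynor = (Rp − Rf) / β = (4.49% − 3.53%) / 1.10 = 0.96 / 1.10 = 0.8727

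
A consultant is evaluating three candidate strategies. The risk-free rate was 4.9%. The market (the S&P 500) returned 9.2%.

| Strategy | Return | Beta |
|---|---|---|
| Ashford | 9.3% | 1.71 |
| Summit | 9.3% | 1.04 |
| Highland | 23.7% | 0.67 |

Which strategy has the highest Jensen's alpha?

Highland

Ashford: α = 9.3% − [4.9% + 1.71 × (9.2% − 4.9%)] = -2.953
Summit: α = 9.3% − [4.9% + 1.04 × (9.2% − 4.9%)] = -0.072
Highland: α = 23.7% − [4.9% + 0.67 × (9.2% − 4.9%)] = 15.919
Highest: Highland (15.919).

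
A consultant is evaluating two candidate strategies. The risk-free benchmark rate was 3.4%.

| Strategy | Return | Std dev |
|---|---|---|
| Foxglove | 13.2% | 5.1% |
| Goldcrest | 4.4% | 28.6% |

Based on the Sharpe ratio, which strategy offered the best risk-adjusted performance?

Foxglove

Foxglove: Sharpe ratio = (13.2% − 3.4%) / 5.1% = 1.922
Goldcrest: Sharpe ratio = (4.4% − 3.4%) / 28.6% = 0.035
Highest: Foxglove (1.922).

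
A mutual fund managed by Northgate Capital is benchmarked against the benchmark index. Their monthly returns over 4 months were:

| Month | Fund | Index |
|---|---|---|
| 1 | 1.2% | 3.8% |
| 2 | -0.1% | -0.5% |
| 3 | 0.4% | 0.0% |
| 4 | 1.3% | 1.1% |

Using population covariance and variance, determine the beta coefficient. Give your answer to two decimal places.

r̄p = 0.7000%,  r̄m = 1.1000%
Cov = Σ(rp − r̄p)(rm − r̄m) / 4 = 0.7400
Var(rm) = Σ(rm − r̄m)² / 4 = 2.7650
β = Cov / Var = 0.7400 / 2.7650 = 0.2676

0.27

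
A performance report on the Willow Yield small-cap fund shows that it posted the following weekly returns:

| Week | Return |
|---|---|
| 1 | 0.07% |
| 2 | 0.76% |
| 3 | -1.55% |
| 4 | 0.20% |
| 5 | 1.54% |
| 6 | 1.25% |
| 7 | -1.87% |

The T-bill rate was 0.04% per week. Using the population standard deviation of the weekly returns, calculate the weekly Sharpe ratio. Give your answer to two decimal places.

μ = (0.07 + 0.76 − 1.55 + 0.2 + 1.54 + 1.25 − 1.87) / 7 = 0.0571%
Σ(r − μ)² = (0.07 − 0.0571)² + (0.76 − 0.0571)² + … = 10.4331
σ = √[10.4331 / 7] = 1.2208%
Sharpe = (μ − rf) / σ = (0.0571 − 0.04) / 1.2208 = 0.0171 / 1.2208 = 0.0140

0.01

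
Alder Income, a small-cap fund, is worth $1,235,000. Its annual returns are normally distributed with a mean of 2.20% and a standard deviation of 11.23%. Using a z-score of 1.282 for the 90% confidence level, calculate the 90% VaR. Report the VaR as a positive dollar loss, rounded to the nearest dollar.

$150,631

Return at the 90% tail: μ − z·σ = 2.20% − 1.282 × 11.23% = 2.2 − 14.39686 = -12.19686%
VaR = −(-12.19686%) × $1,235,000 = 12.19686% × $1,235,000 = $150,631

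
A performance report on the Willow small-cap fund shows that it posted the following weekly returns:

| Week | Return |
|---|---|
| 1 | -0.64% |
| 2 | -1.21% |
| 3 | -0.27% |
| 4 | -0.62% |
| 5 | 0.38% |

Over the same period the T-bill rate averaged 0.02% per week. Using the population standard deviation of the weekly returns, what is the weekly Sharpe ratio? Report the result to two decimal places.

-0.94

r̄ = (-0.64 − 1.21 − 0.27 − 0.62 + 0.38) / 5 = -0.4720%
Σ(r − r̄)² = (-0.64 − (-0.4720))² + (-1.21 − (-0.4720))² + (-0.27 − (-0.4720))² + … = 1.3615
population σ = √(1.3615 / 5) = √0.2723 = 0.5218%
Sharpe = (r̄ − rf) / σ = (-0.4720 − 0.02) / 0.5218 = -0.4920 / 0.5218 = -0.9429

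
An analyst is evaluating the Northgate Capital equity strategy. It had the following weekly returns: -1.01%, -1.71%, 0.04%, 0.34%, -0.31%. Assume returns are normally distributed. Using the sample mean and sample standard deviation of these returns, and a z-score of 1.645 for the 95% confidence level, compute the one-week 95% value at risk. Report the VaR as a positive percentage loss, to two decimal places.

r̄ = (-1.01 − 1.71 + 0.04 + 0.34 − 0.31) / 5 = -0.5300%
Sample std dev = √[2.7530 / 4] = 0.8296%
VaR = −(r̄ − z·σ) = −(-0.5300 − 1.645 × 0.8296) = −(-1.8947) = 1.8947%

1.89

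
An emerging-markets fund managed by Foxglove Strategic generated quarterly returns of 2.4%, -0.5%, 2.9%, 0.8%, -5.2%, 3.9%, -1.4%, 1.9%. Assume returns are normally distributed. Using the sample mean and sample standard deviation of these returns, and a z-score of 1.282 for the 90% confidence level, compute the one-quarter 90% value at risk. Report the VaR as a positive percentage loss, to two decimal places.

3.15

r̄ = (2.4 − 0.5 + 2.9 + 0.8 − 5.2 + 3.9 − 1.4 + 1.9) / 8 = 0.6000%
Sample σ = √[Σ(r − r̄)² / 7] = √[60.0000 / 7] = √8.5714 = 2.9277%
VaR = −(r̄ − z·σ) = −(0.6000 − 1.282 × 2.9277) = −(-3.1533) = 3.1533%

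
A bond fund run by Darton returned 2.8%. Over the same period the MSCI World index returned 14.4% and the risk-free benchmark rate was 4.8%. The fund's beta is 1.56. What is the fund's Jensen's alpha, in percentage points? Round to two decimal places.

-16.98

CAPM expected return = Rf + β(Rm − Rf) = 4.8% + 1.56 × (14.4% − 4.8%) = 4.8 + 1.56 × 9.60 = 19.7760%
Jensen's α = Rp − E[R] = 2.8% − 19.7760% = -16.9760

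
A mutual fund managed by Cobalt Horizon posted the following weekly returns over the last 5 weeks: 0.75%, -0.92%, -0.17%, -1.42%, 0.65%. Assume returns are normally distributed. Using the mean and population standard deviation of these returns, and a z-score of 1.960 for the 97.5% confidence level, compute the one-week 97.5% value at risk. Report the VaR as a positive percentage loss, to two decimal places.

μ = (0.75 − 0.92 − 0.17 − 1.42 + 0.65) / 5 = -0.2220%
Σ(r − μ)² = (0.75 − (-0.2220))² + (-0.92 − (-0.2220))² + … = 3.6303
σ = √[3.6303 / 5] = 0.8521%
VaR = −(μ − z·σ) = −(-0.2220 − 1.960 × 0.8521) = −(-1.8921) = 1.8921%

1.89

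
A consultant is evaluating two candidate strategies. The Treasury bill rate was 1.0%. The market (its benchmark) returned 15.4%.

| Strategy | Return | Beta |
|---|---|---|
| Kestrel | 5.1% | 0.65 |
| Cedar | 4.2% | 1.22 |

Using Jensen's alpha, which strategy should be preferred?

Kestrel: α = 5.1% − [1.0% + 0.65 × (15.4% − 1.0%)] = -5.260
Cedar: α = 4.2% − [1.0% + 1.22 × (15.4% − 1.0%)] = -14.368
Highest: Kestrel (-5.260).

Kestrel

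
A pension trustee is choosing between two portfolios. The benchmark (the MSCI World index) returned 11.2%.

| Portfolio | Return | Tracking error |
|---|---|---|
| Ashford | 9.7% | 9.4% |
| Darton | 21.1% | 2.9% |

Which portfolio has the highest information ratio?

Ashford: IR = (9.7% − 11.2%) / 9.4% = -0.160
Darton: IR = (21.1% − 11.2%) / 2.9% = 3.414
Highest: Darton (3.414).

Darton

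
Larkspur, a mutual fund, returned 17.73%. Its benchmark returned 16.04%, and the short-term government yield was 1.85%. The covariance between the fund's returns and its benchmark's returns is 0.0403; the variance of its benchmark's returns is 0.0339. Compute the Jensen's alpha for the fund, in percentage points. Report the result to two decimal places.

-0.99

β = Cov / Var = 0.0403 / 0.0339 = 1.1888
E[R] = Rf + β(Rm − Rf) = 1.85% + 1.1888 × (16.04% − 1.85%) = 18.7191%
α = Rp − E[R] = 17.73% − 18.7191% = -0.9891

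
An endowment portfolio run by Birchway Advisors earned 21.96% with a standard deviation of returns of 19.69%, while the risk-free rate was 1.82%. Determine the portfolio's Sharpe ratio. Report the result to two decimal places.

1.02

Sharpe = (Rp − Rf) / σp = (21.96% − 1.82%) / 19.69% = 20.14% / 19.69% = 1.0229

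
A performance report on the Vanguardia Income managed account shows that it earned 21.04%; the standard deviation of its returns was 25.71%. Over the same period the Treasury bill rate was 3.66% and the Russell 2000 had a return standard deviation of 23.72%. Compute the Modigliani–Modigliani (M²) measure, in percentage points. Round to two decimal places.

19.69

Sharpe = (Rp − Rf) / σp = (21.04% − 3.66%) / 25.71% = 0.6760
M² = Rf + Sharpe × σm = 3.66% + 0.6760 × 23.72% = 19.6947%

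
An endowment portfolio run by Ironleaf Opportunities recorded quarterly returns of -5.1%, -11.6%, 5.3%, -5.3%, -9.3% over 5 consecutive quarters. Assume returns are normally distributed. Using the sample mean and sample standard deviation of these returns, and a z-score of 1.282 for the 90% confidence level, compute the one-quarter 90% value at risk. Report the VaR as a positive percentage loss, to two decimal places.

13.51

r̄ = (-5.1 − 11.6 + 5.3 − 5.3 − 9.3) / 5 = -5.2000%
Sample std dev = √[168.0400 / 4] = 6.4815%
VaR = −(r̄ − z·σ) = −(-5.2000 − 1.282 × 6.4815) = −(-13.5093) = 13.5093%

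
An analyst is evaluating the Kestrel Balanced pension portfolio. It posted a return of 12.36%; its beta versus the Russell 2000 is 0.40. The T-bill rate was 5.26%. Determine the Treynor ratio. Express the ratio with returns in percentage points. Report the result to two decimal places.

17.75

Treynor = (Rp − Rf) / β = (12.36% − 5.26%) / 0.40 = 7.10 / 0.40 = 17.7500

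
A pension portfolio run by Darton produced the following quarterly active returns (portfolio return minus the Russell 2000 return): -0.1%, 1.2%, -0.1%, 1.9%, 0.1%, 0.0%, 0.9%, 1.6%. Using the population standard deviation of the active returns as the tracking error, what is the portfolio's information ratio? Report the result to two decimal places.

0.90

μ = (-0.1 + 1.2 − 0.1 + 1.9 + 0.1 + 0 + 0.9 + 1.6) / 8 = 0.6875%
Population std dev = √[4.6688 / 8] = 0.7639%
IR = μ / tracking error = 0.6875 / 0.7639 = 0.9000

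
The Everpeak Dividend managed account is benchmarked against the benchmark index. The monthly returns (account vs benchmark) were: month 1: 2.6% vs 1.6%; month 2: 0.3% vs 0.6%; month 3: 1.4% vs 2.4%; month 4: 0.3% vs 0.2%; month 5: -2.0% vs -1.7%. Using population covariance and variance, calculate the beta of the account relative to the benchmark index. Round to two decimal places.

0.99

r̄p = 0.5200%,  r̄m = 0.6200%
Cov = Σ(rp − r̄p)(rm − r̄m) / 5 = 1.9096
Var(rm) = Σ(rm − r̄m)² / 5 = 1.9376
β = Cov / Var = 1.9096 / 1.9376 = 0.9855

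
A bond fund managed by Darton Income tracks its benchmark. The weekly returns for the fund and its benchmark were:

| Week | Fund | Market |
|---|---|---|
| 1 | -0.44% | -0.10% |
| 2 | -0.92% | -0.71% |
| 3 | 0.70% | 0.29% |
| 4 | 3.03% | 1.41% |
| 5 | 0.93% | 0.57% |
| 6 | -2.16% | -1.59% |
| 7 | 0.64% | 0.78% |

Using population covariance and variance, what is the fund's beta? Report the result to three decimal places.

1.582

r̄p = 0.2543%,  r̄m = 0.0929%
Cov = Σ(rp − r̄p)(rm − r̄m) / 7 = 1.3530
Var(rm) = Σ(rm − r̄m)² / 7 = 0.8553
β = Cov / Var = 1.3530 / 0.8553 = 1.5819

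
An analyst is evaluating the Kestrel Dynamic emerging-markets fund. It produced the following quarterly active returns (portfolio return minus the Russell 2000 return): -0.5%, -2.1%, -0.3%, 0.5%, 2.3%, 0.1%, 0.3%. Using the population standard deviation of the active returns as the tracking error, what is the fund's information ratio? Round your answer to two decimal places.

0.04

r̄ = (-0.5 − 2.1 − 0.3 + 0.5 + 2.3 + 0.1 + 0.3) / 7 = 0.0429%
Σ(r − r̄)² = (-0.5 − 0.0429)² + (-2.1 − 0.0429)² + (-0.3 − 0.0429)² + … = 10.3771
population σ = √(10.3771 / 7) = √1.4824 = 1.2175%
IR = r̄ / tracking error = 0.0429 / 1.2175 = 0.0352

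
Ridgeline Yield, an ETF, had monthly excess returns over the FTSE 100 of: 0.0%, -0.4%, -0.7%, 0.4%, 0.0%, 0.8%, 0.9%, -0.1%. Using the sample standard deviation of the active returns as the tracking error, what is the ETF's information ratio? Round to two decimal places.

0.20

r̄ = (0 − 0.4 − 0.7 + 0.4 + 0 + 0.8 + 0.9 − 0.1) / 8 = 0.1125%
Sample σ = √[Σ(r − r̄)² / 7] = √[2.1688 / 7] = √0.3098 = 0.5566%
IR = r̄ / tracking error = 0.1125 / 0.5566 = 0.2021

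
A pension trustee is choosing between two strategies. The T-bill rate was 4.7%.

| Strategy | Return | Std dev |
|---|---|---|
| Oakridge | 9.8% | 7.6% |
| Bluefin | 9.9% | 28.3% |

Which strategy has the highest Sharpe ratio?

Oakridge: Sharpe ratio = (9.8% − 4.7%) / 7.6% = 0.671
Bluefin: Sharpe ratio = (9.9% − 4.7%) / 28.3% = 0.184
Highest: Oakridge (0.671).

Oakridge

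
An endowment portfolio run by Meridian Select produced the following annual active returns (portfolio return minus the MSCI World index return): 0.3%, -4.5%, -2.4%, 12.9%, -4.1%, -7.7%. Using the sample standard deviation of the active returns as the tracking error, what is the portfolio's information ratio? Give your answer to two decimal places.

-0.13

Mean return μ = -5.50 / 6 = -0.9167%
Σ(r − μ)² = 263.5683; sample σ = √(263.5683/5) = 7.2604%
IR = μ / tracking error = -0.9167 / 7.2604 = -0.1263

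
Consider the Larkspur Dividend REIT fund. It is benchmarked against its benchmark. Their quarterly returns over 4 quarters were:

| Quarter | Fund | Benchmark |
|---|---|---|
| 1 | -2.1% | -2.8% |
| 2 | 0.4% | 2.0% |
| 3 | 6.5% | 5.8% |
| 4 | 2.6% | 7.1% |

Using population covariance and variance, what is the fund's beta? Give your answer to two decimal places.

r̄p = 1.8500%,  r̄m = 3.0250%
Cov = Σ(rp − r̄p)(rm − r̄m) / 4 = 10.1138
Var(rm) = Σ(rm − r̄m)² / 4 = 14.8219
β = Cov / Var = 10.1138 / 14.8219 = 0.6824

0.68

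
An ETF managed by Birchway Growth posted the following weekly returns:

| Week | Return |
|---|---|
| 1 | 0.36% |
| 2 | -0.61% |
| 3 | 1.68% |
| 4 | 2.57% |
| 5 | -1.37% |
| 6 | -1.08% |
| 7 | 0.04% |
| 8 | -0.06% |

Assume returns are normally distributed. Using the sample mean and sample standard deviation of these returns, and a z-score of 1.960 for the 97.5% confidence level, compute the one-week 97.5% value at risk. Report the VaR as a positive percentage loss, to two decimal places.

r̄ = (0.36 − 0.61 + 1.68 + 2.57 − 1.37 − 1.08 + 0.04 − 0.06) / 8 = 0.1913%
Sample std dev = √[12.6849 / 7] = 1.3462%
VaR = −(r̄ − z·σ) = −(0.1913 − 1.960 × 1.3462) = −(-2.4473) = 2.4473%

2.45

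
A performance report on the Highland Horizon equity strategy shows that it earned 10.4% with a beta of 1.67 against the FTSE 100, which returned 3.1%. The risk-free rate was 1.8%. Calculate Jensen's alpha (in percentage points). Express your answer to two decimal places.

6.43

CAPM expected return = Rf + β(Rm − Rf) = 1.8% + 1.67 × (3.1% − 1.8%) = 1.8 + 1.67 × 1.30 = 3.9710%
Jensen's α = Rp − E[R] = 10.4% − 3.9710% = 6.4290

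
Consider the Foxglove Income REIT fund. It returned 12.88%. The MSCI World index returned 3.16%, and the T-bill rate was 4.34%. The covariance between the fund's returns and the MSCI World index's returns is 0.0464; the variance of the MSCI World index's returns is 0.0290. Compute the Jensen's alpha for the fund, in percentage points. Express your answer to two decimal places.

β = Cov / Var = 0.0464 / 0.0290 = 1.6000
E[R] = Rf + β(Rm − Rf) = 4.34% + 1.6000 × (3.16% − 4.34%) = 2.4520%
α = Rp − E[R] = 12.88% − 2.4520% = 10.4280

10.43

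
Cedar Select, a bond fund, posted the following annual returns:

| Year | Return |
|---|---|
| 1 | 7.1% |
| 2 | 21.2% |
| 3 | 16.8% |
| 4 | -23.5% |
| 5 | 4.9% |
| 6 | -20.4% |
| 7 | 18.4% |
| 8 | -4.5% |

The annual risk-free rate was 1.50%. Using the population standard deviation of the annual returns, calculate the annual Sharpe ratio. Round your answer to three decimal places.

r̄ = (7.1 + 21.2 + 16.8 − 23.5 + 4.9 − 20.4 + 18.4 − 4.5) / 8 = 2.5000%
Σ(r − r̄)² = (7.1 − 2.5000)² + (21.2 − 2.5000)² + (16.8 − 2.5000)² + … = 2083.3200
σ = √[2083.3200 / 8] = 16.1374%
Sharpe = (r̄ − rf) / σ = (2.5000 − 1.5) / 16.1374 = 1.0000 / 16.1374 = 0.0620

0.062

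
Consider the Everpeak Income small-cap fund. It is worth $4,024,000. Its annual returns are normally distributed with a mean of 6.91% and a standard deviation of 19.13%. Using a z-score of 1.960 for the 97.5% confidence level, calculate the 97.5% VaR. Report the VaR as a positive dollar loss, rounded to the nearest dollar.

Return at the 97.5% tail: μ − z·σ = 6.91% − 1.960 × 19.13% = 6.91 − 37.4948 = -30.5848%
VaR = −(-30.5848%) × $4,024,000 = 30.5848% × $4,024,000 = $1,230,732

$1,230,732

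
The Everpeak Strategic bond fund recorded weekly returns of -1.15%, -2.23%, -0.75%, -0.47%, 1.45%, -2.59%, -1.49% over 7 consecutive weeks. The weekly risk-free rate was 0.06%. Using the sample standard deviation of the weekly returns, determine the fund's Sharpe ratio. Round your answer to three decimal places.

-0.821

Mean return r̄ = -7.230 / 7 = -1.0329%
Σ(r − r̄)² = (-1.15 − (-1.0329))² + (-2.23 − (-1.0329))² + (-0.75 − (-1.0329))² + … = 10.6419
sample σ = √(10.6419 / 6) = √1.7737 = 1.3318%
Sharpe = (r̄ − rf) / σ = (-1.0329 − 0.06) / 1.3318 = -1.0929 / 1.3318 = -0.8206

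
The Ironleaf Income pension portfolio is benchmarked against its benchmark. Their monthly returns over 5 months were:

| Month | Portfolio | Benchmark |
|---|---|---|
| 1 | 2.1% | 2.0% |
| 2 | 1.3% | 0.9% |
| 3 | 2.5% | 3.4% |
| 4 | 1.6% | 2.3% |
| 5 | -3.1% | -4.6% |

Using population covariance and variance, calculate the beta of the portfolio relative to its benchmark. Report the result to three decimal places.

0.714

r̄p = 0.8800%,  r̄m = 0.8000%
Cov = Σ(rp − r̄p)(rm − r̄m) / 5 = 5.6580
Var(rm) = Σ(rm − r̄m)² / 5 = 7.9240
β = Cov / Var = 5.6580 / 7.9240 = 0.7140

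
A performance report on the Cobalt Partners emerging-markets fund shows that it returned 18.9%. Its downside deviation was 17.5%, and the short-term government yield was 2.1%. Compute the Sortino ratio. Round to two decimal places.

0.96

Sortino = (Rp − Rf) / σd = (18.9% − 2.1%) / 17.5% = 16.80% / 17.5% = 0.9600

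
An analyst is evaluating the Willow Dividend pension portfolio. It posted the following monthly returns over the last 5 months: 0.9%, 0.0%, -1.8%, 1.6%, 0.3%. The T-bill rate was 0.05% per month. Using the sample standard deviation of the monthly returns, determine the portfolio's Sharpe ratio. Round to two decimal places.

0.12

Mean return μ = 1.00 / 5 = 0.2000%
Σ(r − μ)² = 6.5000; sample σ = √(6.5000/4) = 1.2748%
Sharpe = (μ − rf) / σ = (0.2000 − 0.05) / 1.2748 = 0.1500 / 1.2748 = 0.1177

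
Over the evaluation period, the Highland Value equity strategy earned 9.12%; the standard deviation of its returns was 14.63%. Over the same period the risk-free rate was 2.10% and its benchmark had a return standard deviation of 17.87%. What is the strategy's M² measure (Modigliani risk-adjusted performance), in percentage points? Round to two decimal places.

10.67

Sharpe = (Rp − Rf) / σp = (9.12% − 2.10%) / 14.63% = 0.4798
M² = Rf + Sharpe × σm = 2.10% + 0.4798 × 17.87% = 10.6740%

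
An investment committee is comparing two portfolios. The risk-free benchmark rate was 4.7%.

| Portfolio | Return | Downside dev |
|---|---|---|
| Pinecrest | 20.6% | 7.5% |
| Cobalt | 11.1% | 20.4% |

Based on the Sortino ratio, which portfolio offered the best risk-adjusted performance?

Pinecrest: Sortino ratio = (20.6% − 4.7%) / 7.5% = 2.120
Cobalt: Sortino ratio = (11.1% − 4.7%) / 20.4% = 0.314
Highest: Pinecrest (2.120).

Pinecrest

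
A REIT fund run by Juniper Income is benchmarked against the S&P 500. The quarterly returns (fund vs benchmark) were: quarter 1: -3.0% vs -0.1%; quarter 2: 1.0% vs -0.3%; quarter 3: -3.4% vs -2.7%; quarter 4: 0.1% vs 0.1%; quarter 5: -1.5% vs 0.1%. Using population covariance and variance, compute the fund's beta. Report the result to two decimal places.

r̄p = -1.3600%,  r̄m = -0.5800%
Cov = Σ(rp − r̄p)(rm − r̄m) / 5 = 1.0192
Var(rm) = Σ(rm − r̄m)² / 5 = 1.1456
β = Cov / Var = 1.0192 / 1.1456 = 0.8897

0.89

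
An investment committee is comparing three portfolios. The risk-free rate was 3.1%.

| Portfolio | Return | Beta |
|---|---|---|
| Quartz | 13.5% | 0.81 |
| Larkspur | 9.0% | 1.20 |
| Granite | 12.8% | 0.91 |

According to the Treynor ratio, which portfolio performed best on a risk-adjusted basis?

Quartz: Treynor = (13.5% − 3.1%) / 0.81 = 12.840
Larkspur: Treynor = (9.0% − 3.1%) / 1.20 = 4.917
Granite: Treynor = (12.8% − 3.1%) / 0.91 = 10.659
Highest: Quartz (12.840).

Quartz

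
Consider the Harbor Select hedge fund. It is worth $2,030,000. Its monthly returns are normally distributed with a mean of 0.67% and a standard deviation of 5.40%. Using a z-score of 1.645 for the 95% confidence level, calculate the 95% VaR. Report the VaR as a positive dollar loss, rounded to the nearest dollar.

Return at the 95% tail: μ − z·σ = 0.67% − 1.645 × 5.40% = 0.67 − 8.8830 = -8.2130%
VaR = −(-8.2130%) × $2,030,000 = 8.2130% × $2,030,000 = $166,724

$166,724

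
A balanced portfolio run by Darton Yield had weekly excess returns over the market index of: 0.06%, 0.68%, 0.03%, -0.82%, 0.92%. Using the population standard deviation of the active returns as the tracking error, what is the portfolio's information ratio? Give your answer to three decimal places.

r̄ = (0.06 + 0.68 + 0.03 − 0.82 + 0.92) / 5 = 0.870 / 5 = 0.1740%
Population σ = √[Σ(r − r̄)² / 5] = √[1.8343 / 5] = √0.3669 = 0.6057%
IR = r̄ / tracking error = 0.1740 / 0.6057 = 0.2873

0.287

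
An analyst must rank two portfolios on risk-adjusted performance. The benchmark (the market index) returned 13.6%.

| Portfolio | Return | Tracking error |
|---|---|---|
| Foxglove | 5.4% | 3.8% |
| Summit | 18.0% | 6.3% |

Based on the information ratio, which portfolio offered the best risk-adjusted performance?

Summit

Foxglove: IR = (5.4% − 13.6%) / 3.8% = -2.158
Summit: IR = (18.0% − 13.6%) / 6.3% = 0.698
Highest: Summit (0.698).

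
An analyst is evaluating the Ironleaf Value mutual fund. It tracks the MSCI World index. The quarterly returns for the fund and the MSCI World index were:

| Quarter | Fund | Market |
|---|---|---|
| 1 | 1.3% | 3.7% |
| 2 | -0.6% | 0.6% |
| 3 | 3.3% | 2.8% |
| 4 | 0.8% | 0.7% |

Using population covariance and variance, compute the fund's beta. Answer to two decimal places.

0.68

r̄p = 1.2000%,  r̄m = 1.9500%
Cov = Σ(rp − r̄p)(rm − r̄m) / 4 = 1.2225
Var(rm) = Σ(rm − r̄m)² / 4 = 1.7925
β = Cov / Var = 1.2225 / 1.7925 = 0.6820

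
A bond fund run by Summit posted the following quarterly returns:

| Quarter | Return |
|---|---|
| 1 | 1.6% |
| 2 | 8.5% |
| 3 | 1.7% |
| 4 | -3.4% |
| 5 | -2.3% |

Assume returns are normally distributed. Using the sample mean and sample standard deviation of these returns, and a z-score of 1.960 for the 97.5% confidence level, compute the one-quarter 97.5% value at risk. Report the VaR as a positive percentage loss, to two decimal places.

7.93

μ = (1.6 + 8.5 + 1.7 − 3.4 − 2.3) / 5 = 1.2200%
Sample std dev = √[87.1080 / 4] = 4.6666%
VaR = −(μ − z·σ) = −(1.2200 − 1.960 × 4.6666) = −(-7.9265) = 7.9265%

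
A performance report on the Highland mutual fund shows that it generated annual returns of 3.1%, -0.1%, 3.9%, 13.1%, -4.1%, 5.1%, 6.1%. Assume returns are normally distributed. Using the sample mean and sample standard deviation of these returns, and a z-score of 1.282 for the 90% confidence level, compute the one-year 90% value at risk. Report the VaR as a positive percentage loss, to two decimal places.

μ = (3.1 − 0.1 + 3.9 + 13.1 − 4.1 + 5.1 + 6.1) / 7 = 27.10 / 7 = 3.8714%
Σ(r − μ)² = (3.1 − 3.8714)² + (-0.1 − 3.8714)² + (3.9 − 3.8714)² + … = 171.5543
sample σ = √(171.5543 / 6) = √28.5924 = 5.3472%
VaR = −(μ − z·σ) = −(3.8714 − 1.282 × 5.3472) = −(-2.9837) = 2.9837%

2.98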